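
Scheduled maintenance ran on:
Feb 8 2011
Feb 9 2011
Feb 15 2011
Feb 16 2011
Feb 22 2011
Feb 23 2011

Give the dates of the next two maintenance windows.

Gaps: 1, 6, 1, 6, 1 days — not constant, but cyclic with period 2.
The events fall on every Tuesday and Wednesday.
The following Tuesday is Mar 1 2011.
Next Wednesday: Mar 2 2011.

Mar 1 2011, Mar 2 2011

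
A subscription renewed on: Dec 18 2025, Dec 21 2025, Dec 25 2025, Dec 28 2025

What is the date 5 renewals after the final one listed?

Jan 15 2026

The gap pattern 3, 4, 3 repeats every 2 events.
These are the Thursdays and Sundays of each week.
Next Thursday: Jan 1 2026.
Next Sunday: Jan 4 2026.
The following Thursday is Jan 8 2026.
Next Sunday: Jan 11 2026.
The following Thursday is Jan 15 2026.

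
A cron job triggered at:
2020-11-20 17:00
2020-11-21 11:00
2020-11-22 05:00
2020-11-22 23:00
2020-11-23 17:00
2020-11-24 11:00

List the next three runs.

Spacing: 18, 18, 18, 18, 18 h — constant 18 h.
2020-11-24 11:00 + 18 h = 2020-11-25 05:00.
2020-11-25 05:00 + 18 h = 2020-11-25 23:00.
2020-11-25 23:00 + 18 h = 2020-11-26 17:00.

2020-11-25 05:00, 2020-11-25 23:00, 2020-11-26 17:00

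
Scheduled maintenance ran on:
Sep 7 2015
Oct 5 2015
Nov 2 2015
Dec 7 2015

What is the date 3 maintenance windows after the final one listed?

These are Mondays at 28- or 35-day spacing (28, 28, 35).
The pattern: 1st Monday of the month.
1st Monday of January 2016: Jan 4 2016.
1st Monday of February 2016: Feb 1 2016.
1st Monday of March 2016: Mar 7 2016.

Mar 7 2016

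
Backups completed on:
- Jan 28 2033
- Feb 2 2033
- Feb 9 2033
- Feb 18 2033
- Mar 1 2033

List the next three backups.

Mar 14 2033, Mar 29 2033, Apr 15 2033

The spacing grows by 2 each time: 5, 7, 9, 11 days.
Next gap: 13 days. Mar 1 2033 + 13 days = Mar 14 2033.
Next gap: 15 days. Mar 14 2033 + 15 days = Mar 29 2033.
Next gap: 17 days. Mar 29 2033 + 17 days = Apr 15 2033.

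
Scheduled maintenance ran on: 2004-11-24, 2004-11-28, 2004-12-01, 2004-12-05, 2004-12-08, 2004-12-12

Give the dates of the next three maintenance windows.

2004-12-15, 2004-12-19, 2004-12-22

The gap pattern 4, 3, 4, 3, 4 repeats every 2 events.
These are the Wednesdays and Sundays of each week.
The following Wednesday is 2004-12-15.
The following Sunday is 2004-12-19.
The following Wednesday is 2004-12-22.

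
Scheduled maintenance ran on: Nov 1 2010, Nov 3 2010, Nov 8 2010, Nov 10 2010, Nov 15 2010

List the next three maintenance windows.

Nov 17 2010, Nov 22 2010, Nov 24 2010

Gaps: 2, 5, 2, 5 days — not constant, but cyclic with period 2.
The events fall on every Monday and Wednesday.
Next Wednesday: Nov 17 2010.
The following Monday is Nov 22 2010.
The following Wednesday is Nov 24 2010.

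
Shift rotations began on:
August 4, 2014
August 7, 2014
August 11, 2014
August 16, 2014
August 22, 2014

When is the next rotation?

Gaps: 3, 4, 5, 6 days — each gap is 1 larger than the previous one.
Next gap: 7 days. August 22, 2014 + 7 days = August 29, 2014.

August 29, 2014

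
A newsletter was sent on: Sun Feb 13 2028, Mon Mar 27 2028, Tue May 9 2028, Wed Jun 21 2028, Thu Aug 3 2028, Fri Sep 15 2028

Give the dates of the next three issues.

The spacing is 43, 43, 43, 43, 43 days — always 43 days.
Fri Sep 15 2028 + 43 days = Sat Oct 28 2028.
Sat Oct 28 2028 + 43 days = Sun Dec 10 2028.
Sun Dec 10 2028 + 43 days = Mon Jan 22 2029.

Sat Oct 28 2028, Sun Dec 10 2028, Mon Jan 22 2029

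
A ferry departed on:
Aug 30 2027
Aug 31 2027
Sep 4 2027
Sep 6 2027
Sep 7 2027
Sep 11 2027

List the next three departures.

Sep 13 2027, Sep 14 2027, Sep 18 2027

Every event lands on a Monday or Tuesday or Saturday (gaps cycle 1, 4, 2, 1, 4).
So the schedule is: every Monday, Tuesday and Saturday.
The following Monday is Sep 13 2027.
The following Tuesday is Sep 14 2027.
Next Saturday: Sep 18 2027.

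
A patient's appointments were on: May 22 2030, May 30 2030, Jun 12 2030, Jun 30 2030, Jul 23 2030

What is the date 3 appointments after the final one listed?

The spacing grows by 5 each time: 8, 13, 18, 23 days.
Next gap: 28 days. Jul 23 2030 + 28 days = Aug 20 2030.
Next gap: 33 days. Aug 20 2030 + 33 days = Sep 22 2030.
Next gap: 38 days. Sep 22 2030 + 38 days = Oct 30 2030.

Oct 30 2030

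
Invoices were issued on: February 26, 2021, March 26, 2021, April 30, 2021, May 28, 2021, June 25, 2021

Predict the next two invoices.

July 30, 2021; August 27, 2021

All Fridays; the gaps (28, 35, 28, 28) vary with month length.
This is the last Friday of each month.
July 2021 ends with Friday July 30, 2021.
August 2021 ends with Friday August 27, 2021.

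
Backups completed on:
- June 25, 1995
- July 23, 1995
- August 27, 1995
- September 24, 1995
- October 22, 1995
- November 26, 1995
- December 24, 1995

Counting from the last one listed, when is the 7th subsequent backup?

These are Sundays at 28- or 35-day spacing (28, 35, 28, 28, 35, 28).
The pattern: 4th Sunday of the month.
January 1996 — 4th Sunday is January 28, 1996.
February 1996 — 4th Sunday is February 25, 1996.
4th Sunday of March 1996: March 24, 1996.
4th Sunday of April 1996: April 28, 1996.
4th Sunday of May 1996: May 26, 1996.
4th Sunday of June 1996: June 23, 1996.
July 1996 — 4th Sunday is July 28, 1996.

July 28, 1996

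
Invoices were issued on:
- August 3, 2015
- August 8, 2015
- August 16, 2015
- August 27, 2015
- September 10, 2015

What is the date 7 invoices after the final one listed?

The spacing grows by 3 each time: 5, 8, 11, 14 days.
Next gap: 17 days. September 10, 2015 + 17 days = September 27, 2015.
Next gap: 20 days. September 27, 2015 + 20 days = October 17, 2015.
Next gap: 23 days. October 17, 2015 + 23 days = November 9, 2015.
Next gap: 26 days. November 9, 2015 + 26 days = December 5, 2015.
Next gap: 29 days. December 5, 2015 + 29 days = January 3, 2016.
Next gap: 32 days. January 3, 2016 + 32 days = February 4, 2016.
Next gap: 35 days. February 4, 2016 + 35 days = March 10, 2016.

March 10, 2016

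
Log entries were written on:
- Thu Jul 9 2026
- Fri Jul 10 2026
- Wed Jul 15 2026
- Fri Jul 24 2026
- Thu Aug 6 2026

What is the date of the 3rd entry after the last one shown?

Gaps: 1, 5, 9, 13 days — each gap is 4 larger than the previous one.
Next gap: 17 days. Thu Aug 6 2026 + 17 days = Sun Aug 23 2026.
Next gap: 21 days. Sun Aug 23 2026 + 21 days = Sun Sep 13 2026.
Next gap: 25 days. Sun Sep 13 2026 + 25 days = Thu Oct 8 2026.

Thu Oct 8 2026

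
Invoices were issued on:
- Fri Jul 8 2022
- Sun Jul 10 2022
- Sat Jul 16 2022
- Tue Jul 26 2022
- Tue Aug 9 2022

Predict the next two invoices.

Gaps: 2, 6, 10, 14 days — each gap is 4 larger than the previous one.
Next gap: 18 days. Tue Aug 9 2022 + 18 days = Sat Aug 27 2022.
Next gap: 22 days. Sat Aug 27 2022 + 22 days = Sun Sep 18 2022.

Sat Aug 27 2022, Sun Sep 18 2022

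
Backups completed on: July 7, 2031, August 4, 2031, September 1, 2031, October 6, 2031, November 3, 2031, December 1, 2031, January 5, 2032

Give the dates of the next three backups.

February 2, 2032; March 1, 2032; April 5, 2032

These are Mondays at 28- or 35-day spacing (28, 28, 35, 28, 28, 35).
The pattern: 1st Monday of the month.
February 2032 — 1st Monday is February 2, 2032.
1st Monday of March 2032: March 1, 2032.
1st Monday of April 2032: April 5, 2032.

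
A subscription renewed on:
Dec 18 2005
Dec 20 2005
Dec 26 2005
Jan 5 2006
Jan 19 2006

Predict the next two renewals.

Feb 6 2006, Feb 28 2006

Intervals are 2, 6, 10, 14 days — an arithmetic progression with common difference 4.
Next gap: 18 days. Jan 19 2006 + 18 days = Feb 6 2006.
Next gap: 22 days. Feb 6 2006 + 22 days = Feb 28 2006.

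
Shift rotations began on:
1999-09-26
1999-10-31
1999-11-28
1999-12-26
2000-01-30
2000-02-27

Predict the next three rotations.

These are Sundays with 35, 28, 28, 35, 28-day gaps.
Each is the final Sunday of its month — 1999-10-31 is past the 28th, so '4th Sunday' doesn't fit.
March 2000 ends with Sunday 2000-03-26.
April 2000 ends with Sunday 2000-04-30.
May 2000 ends with Sunday 2000-05-28.

2000-03-26, 2000-04-30, 2000-05-28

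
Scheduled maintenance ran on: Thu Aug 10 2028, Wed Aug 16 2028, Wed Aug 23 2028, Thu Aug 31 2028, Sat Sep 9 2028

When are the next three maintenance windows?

Gaps: 6, 7, 8, 9 days — each gap is 1 larger than the previous one.
Next gap: 10 days. Sat Sep 9 2028 + 10 days = Tue Sep 19 2028.
Next gap: 11 days. Tue Sep 19 2028 + 11 days = Sat Sep 30 2028.
Next gap: 12 days. Sat Sep 30 2028 + 12 days = Thu Oct 12 2028.

Tue Sep 19 2028, Sat Sep 30 2028, Thu Oct 12 2028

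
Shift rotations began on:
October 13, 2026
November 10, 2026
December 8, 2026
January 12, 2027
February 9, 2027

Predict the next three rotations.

All dates are Tuesdays, 28, 28, 35, 28 days apart.
Specifically, the 2nd Tuesday of each month.
2nd Tuesday of March 2027: March 9, 2027.
April 2027 — 2nd Tuesday is April 13, 2027.
May 2027 — 2nd Tuesday is May 11, 2027.

March 9, 2027; April 13, 2027; May 11, 2027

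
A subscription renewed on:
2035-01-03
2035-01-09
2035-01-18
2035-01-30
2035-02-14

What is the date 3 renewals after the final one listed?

2035-04-18

Intervals are 6, 9, 12, 15 days — an arithmetic progression with common difference 3.
Next gap: 18 days. 2035-02-14 + 18 days = 2035-03-04.
Next gap: 21 days. 2035-03-04 + 21 days = 2035-03-25.
Next gap: 24 days. 2035-03-25 + 24 days = 2035-04-18.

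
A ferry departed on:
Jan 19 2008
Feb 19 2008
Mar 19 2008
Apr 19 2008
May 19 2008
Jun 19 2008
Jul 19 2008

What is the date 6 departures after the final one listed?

Each date is the 19th; the gaps (31, 29, 31, 30, 31, 30) track the month lengths.
The rule is the 19th of each month.
Next: August 2008 → Aug 19 2008.
September 2008: Sep 19 2008.
Next: October 2008 → Oct 19 2008.
Next: November 2008 → Nov 19 2008.
Next: December 2008 → Dec 19 2008.
Next: January 2009 → Jan 19 2009.

Jan 19 2009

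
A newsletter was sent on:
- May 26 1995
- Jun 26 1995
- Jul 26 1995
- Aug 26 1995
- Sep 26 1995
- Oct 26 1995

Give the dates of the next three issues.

Nov 26 1995, Dec 26 1995, Jan 26 1996

Each date is the 26th; the gaps (31, 30, 31, 31, 30) track the month lengths.
The rule is the 26th of each month.
Next: November 1995 → Nov 26 1995.
December 1995: Dec 26 1995.
January 1996: Jan 26 1996.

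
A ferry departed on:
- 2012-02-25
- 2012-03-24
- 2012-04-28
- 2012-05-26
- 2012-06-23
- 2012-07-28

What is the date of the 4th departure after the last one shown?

Gaps: 28, 35, 28, 28, 35 days — a mix of 28 and 35. Every date is a Saturday.
Each is the 4th Saturday of its month.
August 2012 — 4th Saturday is 2012-08-25.
September 2012 — 4th Saturday is 2012-09-22.
4th Saturday of October 2012: 2012-10-27.
4th Saturday of November 2012: 2012-11-24.

2012-11-24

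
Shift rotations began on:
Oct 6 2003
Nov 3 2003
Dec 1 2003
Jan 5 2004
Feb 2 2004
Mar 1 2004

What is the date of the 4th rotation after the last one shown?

Jul 5 2004

All dates are Mondays, 28, 28, 35, 28, 28 days apart.
Specifically, the 1st Monday of each month.
1st Monday of April 2004: Apr 5 2004.
May 2004 — 1st Monday is May 3 2004.
June 2004 — 1st Monday is Jun 7 2004.
1st Monday of July 2004: Jul 5 2004.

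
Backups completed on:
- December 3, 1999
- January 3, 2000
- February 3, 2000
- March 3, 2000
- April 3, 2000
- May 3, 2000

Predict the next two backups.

Each date is the 3rd; the gaps (31, 31, 29, 31, 30) track the month lengths.
The rule is the 3rd of each month.
Next: June 2000 → June 3, 2000.
July 2000: July 3, 2000.

June 3, 2000; July 3, 2000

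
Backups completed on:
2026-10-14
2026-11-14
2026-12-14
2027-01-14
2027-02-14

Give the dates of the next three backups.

2027-03-14, 2027-04-14, 2027-05-14

Gaps: 31, 30, 31, 31 days — not constant. Every event is on the 14th of the month.
Pattern: the 14th of each month.
March 2027: 2027-03-14.
April 2027: 2027-04-14.
Next: May 2027 → 2027-05-14.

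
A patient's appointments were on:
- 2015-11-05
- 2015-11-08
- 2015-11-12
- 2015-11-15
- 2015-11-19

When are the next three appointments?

2015-11-22, 2015-11-26, 2015-11-29

Every event lands on a Thursday or Sunday (gaps cycle 3, 4, 3, 4).
So the schedule is: every Thursday and Sunday.
Next Sunday: 2015-11-22.
Next Thursday: 2015-11-26.
The following Sunday is 2015-11-29.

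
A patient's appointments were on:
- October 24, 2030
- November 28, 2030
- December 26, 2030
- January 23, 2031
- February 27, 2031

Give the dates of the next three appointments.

March 27, 2031; April 24, 2031; May 22, 2031

Gaps: 35, 28, 28, 35 days — a mix of 28 and 35. Every date is a Thursday.
Each is the 4th Thursday of its month.
March 2031 — 4th Thursday is March 27, 2031.
4th Thursday of April 2031: April 24, 2031.
4th Thursday of May 2031: May 22, 2031.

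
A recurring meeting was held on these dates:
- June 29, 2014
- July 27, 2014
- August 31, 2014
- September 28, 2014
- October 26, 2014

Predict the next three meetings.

November 30, 2014; December 28, 2014; January 25, 2015

All Sundays; the gaps (28, 35, 28, 28) vary with month length.
This is the last Sunday of each month.
Last Sunday of November 2014: November 30, 2014.
December 2014 ends with Sunday December 28, 2014.
January 2015 ends with Sunday January 25, 2015.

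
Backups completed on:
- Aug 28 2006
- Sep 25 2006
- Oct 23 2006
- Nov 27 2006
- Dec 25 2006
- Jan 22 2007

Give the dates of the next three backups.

These are Mondays at 28- or 35-day spacing (28, 28, 35, 28, 28).
The pattern: 4th Monday of the month.
4th Monday of February 2007: Feb 26 2007.
March 2007 — 4th Monday is Mar 26 2007.
April 2007 — 4th Monday is Apr 23 2007.

Feb 26 2007, Mar 26 2007, Apr 23 2007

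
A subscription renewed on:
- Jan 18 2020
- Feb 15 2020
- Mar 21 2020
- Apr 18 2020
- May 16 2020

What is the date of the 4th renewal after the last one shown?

These are Saturdays at 28- or 35-day spacing (28, 35, 28, 28).
The pattern: 3rd Saturday of the month.
3rd Saturday of June 2020: Jun 20 2020.
3rd Saturday of July 2020: Jul 18 2020.
3rd Saturday of August 2020: Aug 15 2020.
3rd Saturday of September 2020: Sep 19 2020.

Sep 19 2020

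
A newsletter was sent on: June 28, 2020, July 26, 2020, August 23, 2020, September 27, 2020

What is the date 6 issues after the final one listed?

March 28, 2021

These are Sundays at 28- or 35-day spacing (28, 28, 35).
The pattern: 4th Sunday of the month.
4th Sunday of October 2020: October 25, 2020.
November 2020 — 4th Sunday is November 22, 2020.
4th Sunday of December 2020: December 27, 2020.
4th Sunday of January 2021: January 24, 2021.
February 2021 — 4th Sunday is February 28, 2021.
4th Sunday of March 2021: March 28, 2021.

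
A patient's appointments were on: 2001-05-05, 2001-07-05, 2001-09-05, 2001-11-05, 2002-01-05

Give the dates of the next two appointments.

2002-03-05, 2002-05-05

The day-of-month is always 5 (61, 62, 61, 61 days between events).
So this recurs on the 5th of every 2 months.
March 2002: 2002-03-05.
Next: May 2002 → 2002-05-05.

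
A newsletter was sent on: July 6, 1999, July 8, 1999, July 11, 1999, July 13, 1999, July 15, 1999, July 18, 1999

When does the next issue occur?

The gap pattern 2, 3, 2, 2, 3 repeats every 3 events.
These are the Tuesdays, Thursdays and Sundays of each week.
The following Tuesday is July 20, 1999.

July 20, 1999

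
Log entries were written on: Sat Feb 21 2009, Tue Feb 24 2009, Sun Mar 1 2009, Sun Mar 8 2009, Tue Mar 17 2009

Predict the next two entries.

The spacing grows by 2 each time: 3, 5, 7, 9 days.
Next gap: 11 days. Tue Mar 17 2009 + 11 days = Sat Mar 28 2009.
Next gap: 13 days. Sat Mar 28 2009 + 13 days = Fri Apr 10 2009.

Sat Mar 28 2009, Fri Apr 10 2009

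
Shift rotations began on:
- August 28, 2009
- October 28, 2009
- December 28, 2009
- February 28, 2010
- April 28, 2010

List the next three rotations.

Each date is the 28th; the gaps (61, 61, 62, 59) track the month lengths.
The rule is the 28th of every 2 months.
Next: June 2010 → June 28, 2010.
Next: August 2010 → August 28, 2010.
Next: October 2010 → October 28, 2010.

June 28, 2010; August 28, 2010; October 28, 2010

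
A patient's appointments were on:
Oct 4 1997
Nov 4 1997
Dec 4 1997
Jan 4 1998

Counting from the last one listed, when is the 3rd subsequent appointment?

Apr 4 1998

Gaps: 31, 30, 31 days — not constant. Every event is on the 4th of the month.
Pattern: the 4th of each month.
Next: February 1998 → Feb 4 1998.
March 1998: Mar 4 1998.
April 1998: Apr 4 1998.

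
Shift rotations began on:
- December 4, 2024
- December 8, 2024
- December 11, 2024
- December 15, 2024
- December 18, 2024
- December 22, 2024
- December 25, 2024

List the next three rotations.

December 29, 2024; January 1, 2025; January 5, 2025

Every event lands on a Wednesday or Sunday (gaps cycle 4, 3, 4, 3, 4, 3).
So the schedule is: every Wednesday and Sunday.
Next Sunday: December 29, 2024.
Next Wednesday: January 1, 2025.
The following Sunday is January 5, 2025.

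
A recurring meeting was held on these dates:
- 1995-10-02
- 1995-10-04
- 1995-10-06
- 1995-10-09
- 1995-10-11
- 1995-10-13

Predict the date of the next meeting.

Every event lands on a Monday or Wednesday or Friday (gaps cycle 2, 2, 3, 2, 2).
So the schedule is: every Monday, Wednesday and Friday.
The following Monday is 1995-10-16.

1995-10-16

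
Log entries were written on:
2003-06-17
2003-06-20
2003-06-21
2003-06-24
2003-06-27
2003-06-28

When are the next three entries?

Gaps: 3, 1, 3, 3, 1 days — not constant, but cyclic with period 3.
The events fall on every Tuesday, Friday and Saturday.
The following Tuesday is 2003-07-01.
Next Friday: 2003-07-04.
The following Saturday is 2003-07-05.

2003-07-01, 2003-07-04, 2003-07-05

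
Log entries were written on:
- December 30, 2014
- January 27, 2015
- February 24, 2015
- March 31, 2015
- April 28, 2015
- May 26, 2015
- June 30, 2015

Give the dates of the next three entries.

July 28, 2015; August 25, 2015; September 29, 2015

Every date is a Tuesday; gaps 28, 28, 35, 28, 28, 35 days.
Each is the last Tuesday of its month (at least one falls on the 29th or later, ruling out '4th Tuesday').
July 2015 ends with Tuesday July 28, 2015.
Last Tuesday of August 2015: August 25, 2015.
Last Tuesday of September 2015: September 29, 2015.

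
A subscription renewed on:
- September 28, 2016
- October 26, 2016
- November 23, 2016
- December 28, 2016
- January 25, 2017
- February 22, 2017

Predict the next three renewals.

These are Wednesdays at 28- or 35-day spacing (28, 28, 35, 28, 28).
The pattern: 4th Wednesday of the month.
4th Wednesday of March 2017: March 22, 2017.
4th Wednesday of April 2017: April 26, 2017.
May 2017 — 4th Wednesday is May 24, 2017.

March 22, 2017; April 26, 2017; May 24, 2017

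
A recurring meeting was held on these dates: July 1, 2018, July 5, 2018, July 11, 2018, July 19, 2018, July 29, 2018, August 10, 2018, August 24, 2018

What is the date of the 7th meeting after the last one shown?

Gaps: 4, 6, 8, 10, 12, 14 days — each gap is 2 larger than the previous one.
Next gap: 16 days. August 24, 2018 + 16 days = September 9, 2018.
Next gap: 18 days. September 9, 2018 + 18 days = September 27, 2018.
Next gap: 20 days. September 27, 2018 + 20 days = October 17, 2018.
Next gap: 22 days. October 17, 2018 + 22 days = November 8, 2018.
Next gap: 24 days. November 8, 2018 + 24 days = December 2, 2018.
Next gap: 26 days. December 2, 2018 + 26 days = December 28, 2018.
Next gap: 28 days. December 28, 2018 + 28 days = January 25, 2019.

January 25, 2019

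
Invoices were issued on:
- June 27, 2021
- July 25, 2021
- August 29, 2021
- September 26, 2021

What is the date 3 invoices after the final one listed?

These are Sundays with 28, 35, 28-day gaps.
Each is the final Sunday of its month — August 29, 2021 is past the 28th, so '4th Sunday' doesn't fit.
October 2021 ends with Sunday October 31, 2021.
November 2021 ends with Sunday November 28, 2021.
December 2021 ends with Sunday December 26, 2021.

December 26, 2021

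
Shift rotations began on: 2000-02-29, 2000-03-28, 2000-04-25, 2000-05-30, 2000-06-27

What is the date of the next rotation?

2000-07-25

Every date is a Tuesday; gaps 28, 28, 35, 28 days.
Each is the last Tuesday of its month (at least one falls on the 29th or later, ruling out '4th Tuesday').
Last Tuesday of July 2000: 2000-07-25.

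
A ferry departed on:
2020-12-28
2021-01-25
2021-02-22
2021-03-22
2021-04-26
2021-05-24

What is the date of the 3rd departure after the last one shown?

Gaps: 28, 28, 28, 35, 28 days — a mix of 28 and 35. Every date is a Monday.
Each is the 4th Monday of its month.
June 2021 — 4th Monday is 2021-06-28.
July 2021 — 4th Monday is 2021-07-26.
August 2021 — 4th Monday is 2021-08-23.

2021-08-23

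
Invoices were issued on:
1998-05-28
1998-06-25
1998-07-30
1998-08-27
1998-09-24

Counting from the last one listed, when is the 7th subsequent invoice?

These are Thursdays with 28, 35, 28, 28-day gaps.
Each is the final Thursday of its month — 1998-07-30 is past the 28th, so '4th Thursday' doesn't fit.
October 1998 ends with Thursday 1998-10-29.
November 1998 ends with Thursday 1998-11-26.
Last Thursday of December 1998: 1998-12-31.
Last Thursday of January 1999: 1999-01-28.
Last Thursday of February 1999: 1999-02-25.
March 1999 ends with Thursday 1999-03-25.
April 1999 ends with Thursday 1999-04-29.

1999-04-29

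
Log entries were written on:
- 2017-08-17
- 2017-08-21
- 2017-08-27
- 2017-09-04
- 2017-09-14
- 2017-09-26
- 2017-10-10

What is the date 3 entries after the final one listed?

The spacing grows by 2 each time: 4, 6, 8, 10, 12, 14 days.
Next gap: 16 days. 2017-10-10 + 16 days = 2017-10-26.
Next gap: 18 days. 2017-10-26 + 18 days = 2017-11-13.
Next gap: 20 days. 2017-11-13 + 20 days = 2017-12-03.

2017-12-03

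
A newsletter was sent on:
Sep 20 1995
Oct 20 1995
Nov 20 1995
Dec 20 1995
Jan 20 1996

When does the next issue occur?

Gaps: 30, 31, 30, 31 days — not constant. Every event is on the 20th of the month.
Pattern: the 20th of each month.
February 1996: Feb 20 1996.

Feb 20 1996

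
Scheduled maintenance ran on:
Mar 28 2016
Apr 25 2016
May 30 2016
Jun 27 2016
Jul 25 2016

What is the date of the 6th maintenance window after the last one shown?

These are Mondays with 28, 35, 28, 28-day gaps.
Each is the final Monday of its month — May 30 2016 is past the 28th, so '4th Monday' doesn't fit.
Last Monday of August 2016: Aug 29 2016.
Last Monday of September 2016: Sep 26 2016.
October 2016 ends with Monday Oct 31 2016.
November 2016 ends with Monday Nov 28 2016.
Last Monday of December 2016: Dec 26 2016.
January 2017 ends with Monday Jan 30 2017.

Jan 30 2017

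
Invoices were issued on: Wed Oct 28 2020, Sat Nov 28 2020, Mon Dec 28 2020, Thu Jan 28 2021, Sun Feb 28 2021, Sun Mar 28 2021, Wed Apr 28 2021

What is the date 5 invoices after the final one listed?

Each date is the 28th; the gaps (31, 30, 31, 31, 28, 31) track the month lengths.
The rule is the 28th of each month.
Next: May 2021 → Fri May 28 2021.
Next: June 2021 → Mon Jun 28 2021.
Next: July 2021 → Wed Jul 28 2021.
August 2021: Sat Aug 28 2021.
Next: September 2021 → Tue Sep 28 2021.

Tue Sep 28 2021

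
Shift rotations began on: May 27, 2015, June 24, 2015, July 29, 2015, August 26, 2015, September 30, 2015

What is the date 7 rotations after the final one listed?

These are Wednesdays with 28, 35, 28, 35-day gaps.
Each is the final Wednesday of its month — July 29, 2015 is past the 28th, so '4th Wednesday' doesn't fit.
Last Wednesday of October 2015: October 28, 2015.
Last Wednesday of November 2015: November 25, 2015.
Last Wednesday of December 2015: December 30, 2015.
January 2016 ends with Wednesday January 27, 2016.
February 2016 ends with Wednesday February 24, 2016.
March 2016 ends with Wednesday March 30, 2016.
April 2016 ends with Wednesday April 27, 2016.

April 27, 2016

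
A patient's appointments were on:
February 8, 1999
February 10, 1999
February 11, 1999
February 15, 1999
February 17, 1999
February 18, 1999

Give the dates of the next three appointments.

The gap pattern 2, 1, 4, 2, 1 repeats every 3 events.
These are the Mondays, Wednesdays and Thursdays of each week.
Next Monday: February 22, 1999.
Next Wednesday: February 24, 1999.
The following Thursday is February 25, 1999.

February 22, 1999; February 24, 1999; February 25, 1999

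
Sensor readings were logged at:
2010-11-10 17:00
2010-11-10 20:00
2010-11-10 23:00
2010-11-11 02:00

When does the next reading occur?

Gaps: 3, 3, 3 hours — each event is 3 hours after the previous one.
2010-11-11 02:00 + 3 h = 2010-11-11 05:00.

2010-11-11 05:00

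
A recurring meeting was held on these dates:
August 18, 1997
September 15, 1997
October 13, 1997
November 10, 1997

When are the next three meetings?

The spacing is 28, 28, 28 days — always 28 days.
November 10, 1997 + 28 days = December 8, 1997.
December 8, 1997 + 28 days = January 5, 1998.
January 5, 1998 + 28 days = February 2, 1998.

December 8, 1997; January 5, 1998; February 2, 1998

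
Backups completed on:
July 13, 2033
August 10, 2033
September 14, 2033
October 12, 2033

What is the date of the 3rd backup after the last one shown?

These are Wednesdays at 28- or 35-day spacing (28, 35, 28).
The pattern: 2nd Wednesday of the month.
2nd Wednesday of November 2033: November 9, 2033.
December 2033 — 2nd Wednesday is December 14, 2033.
January 2034 — 2nd Wednesday is January 11, 2034.

January 11, 2034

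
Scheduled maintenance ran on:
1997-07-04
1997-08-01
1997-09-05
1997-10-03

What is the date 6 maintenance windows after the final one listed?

All dates are Fridays, 28, 35, 28 days apart.
Specifically, the 1st Friday of each month.
November 1997 — 1st Friday is 1997-11-07.
1st Friday of December 1997: 1997-12-05.
1st Friday of January 1998: 1998-01-02.
1st Friday of February 1998: 1998-02-06.
March 1998 — 1st Friday is 1998-03-06.
April 1998 — 1st Friday is 1998-04-03.

1998-04-03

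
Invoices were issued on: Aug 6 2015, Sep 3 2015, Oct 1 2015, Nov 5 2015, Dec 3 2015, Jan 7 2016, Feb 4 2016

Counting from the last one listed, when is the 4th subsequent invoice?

Jun 2 2016

All dates are Thursdays, 28, 28, 35, 28, 35, 28 days apart.
Specifically, the 1st Thursday of each month.
March 2016 — 1st Thursday is Mar 3 2016.
1st Thursday of April 2016: Apr 7 2016.
1st Thursday of May 2016: May 5 2016.
1st Thursday of June 2016: Jun 2 2016.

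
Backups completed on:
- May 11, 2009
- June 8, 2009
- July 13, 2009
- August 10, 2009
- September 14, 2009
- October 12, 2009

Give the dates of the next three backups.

Gaps: 28, 35, 28, 35, 28 days — a mix of 28 and 35. Every date is a Monday.
Each is the 2nd Monday of its month.
2nd Monday of November 2009: November 9, 2009.
December 2009 — 2nd Monday is December 14, 2009.
January 2010 — 2nd Monday is January 11, 2010.

November 9, 2009; December 14, 2009; January 11, 2010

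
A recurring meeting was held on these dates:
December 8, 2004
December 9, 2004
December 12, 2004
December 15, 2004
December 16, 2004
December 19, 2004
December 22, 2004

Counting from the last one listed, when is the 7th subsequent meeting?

January 6, 2005

Gaps: 1, 3, 3, 1, 3, 3 days — not constant, but cyclic with period 3.
The events fall on every Wednesday, Thursday and Sunday.
The following Thursday is December 23, 2004.
The following Sunday is December 26, 2004.
Next Wednesday: December 29, 2004.
The following Thursday is December 30, 2004.
Next Sunday: January 2, 2005.
Next Wednesday: January 5, 2005.
Next Thursday: January 6, 2005.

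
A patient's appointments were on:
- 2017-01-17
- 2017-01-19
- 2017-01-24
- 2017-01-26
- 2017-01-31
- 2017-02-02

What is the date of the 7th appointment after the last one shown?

Gaps: 2, 5, 2, 5, 2 days — not constant, but cyclic with period 2.
The events fall on every Tuesday and Thursday.
The following Tuesday is 2017-02-07.
The following Thursday is 2017-02-09.
The following Tuesday is 2017-02-14.
The following Thursday is 2017-02-16.
The following Tuesday is 2017-02-21.
Next Thursday: 2017-02-23.
The following Tuesday is 2017-02-28.

2017-02-28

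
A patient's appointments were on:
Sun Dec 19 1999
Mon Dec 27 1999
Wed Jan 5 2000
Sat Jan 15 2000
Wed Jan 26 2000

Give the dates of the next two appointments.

Mon Feb 7 2000, Sun Feb 20 2000

The spacing grows by 1 each time: 8, 9, 10, 11 days.
Next gap: 12 days. Wed Jan 26 2000 + 12 days = Mon Feb 7 2000.
Next gap: 13 days. Mon Feb 7 2000 + 13 days = Sun Feb 20 2000.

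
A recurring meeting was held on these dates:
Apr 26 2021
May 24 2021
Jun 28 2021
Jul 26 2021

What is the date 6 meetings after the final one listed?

These are Mondays at 28- or 35-day spacing (28, 35, 28).
The pattern: 4th Monday of the month.
August 2021 — 4th Monday is Aug 23 2021.
September 2021 — 4th Monday is Sep 27 2021.
4th Monday of October 2021: Oct 25 2021.
4th Monday of November 2021: Nov 22 2021.
4th Monday of December 2021: Dec 27 2021.
January 2022 — 4th Monday is Jan 24 2022.

Jan 24 2022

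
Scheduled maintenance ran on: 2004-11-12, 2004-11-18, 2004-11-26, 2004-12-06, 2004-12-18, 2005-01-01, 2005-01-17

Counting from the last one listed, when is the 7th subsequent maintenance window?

2005-07-04

Gaps: 6, 8, 10, 12, 14, 16 days — each gap is 2 larger than the previous one.
Next gap: 18 days. 2005-01-17 + 18 days = 2005-02-04.
Next gap: 20 days. 2005-02-04 + 20 days = 2005-02-24.
Next gap: 22 days. 2005-02-24 + 22 days = 2005-03-18.
Next gap: 24 days. 2005-03-18 + 24 days = 2005-04-11.
Next gap: 26 days. 2005-04-11 + 26 days = 2005-05-07.
Next gap: 28 days. 2005-05-07 + 28 days = 2005-06-04.
Next gap: 30 days. 2005-06-04 + 30 days = 2005-07-04.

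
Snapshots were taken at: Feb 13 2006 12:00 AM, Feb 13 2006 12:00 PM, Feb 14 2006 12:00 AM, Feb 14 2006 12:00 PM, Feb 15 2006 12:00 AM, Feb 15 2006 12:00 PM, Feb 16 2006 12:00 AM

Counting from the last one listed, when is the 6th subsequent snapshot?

Feb 19 2006 12:00 AM

Gaps: 12, 12, 12, 12, 12, 12 hours — each event is 12 hours after the previous one.
Feb 16 2006 12:00 AM + 12 h = Feb 16 2006 12:00 PM.
Feb 16 2006 12:00 PM + 12 h = Feb 17 2006 12:00 AM.
Feb 17 2006 12:00 AM + 12 h = Feb 17 2006 12:00 PM.
Feb 17 2006 12:00 PM + 12 h = Feb 18 2006 12:00 AM.
Feb 18 2006 12:00 AM + 12 h = Feb 18 2006 12:00 PM.
Feb 18 2006 12:00 PM + 12 h = Feb 19 2006 12:00 AM.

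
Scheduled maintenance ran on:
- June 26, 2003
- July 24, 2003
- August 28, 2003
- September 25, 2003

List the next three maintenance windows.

October 23, 2003; November 27, 2003; December 25, 2003

All dates are Thursdays, 28, 35, 28 days apart.
Specifically, the 4th Thursday of each month.
4th Thursday of October 2003: October 23, 2003.
4th Thursday of November 2003: November 27, 2003.
December 2003 — 4th Thursday is December 25, 2003.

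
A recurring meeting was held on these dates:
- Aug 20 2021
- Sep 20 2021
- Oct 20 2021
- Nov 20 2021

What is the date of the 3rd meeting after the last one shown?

Feb 20 2022

The day-of-month is always 20 (31, 30, 31 days between events).
So this recurs on the 20th of each month.
Next: December 2021 → Dec 20 2021.
Next: January 2022 → Jan 20 2022.
February 2022: Feb 20 2022.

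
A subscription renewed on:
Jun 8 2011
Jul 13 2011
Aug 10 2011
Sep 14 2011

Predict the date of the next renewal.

All dates are Wednesdays, 35, 28, 35 days apart.
Specifically, the 2nd Wednesday of each month.
October 2011 — 2nd Wednesday is Oct 12 2011.

Oct 12 2011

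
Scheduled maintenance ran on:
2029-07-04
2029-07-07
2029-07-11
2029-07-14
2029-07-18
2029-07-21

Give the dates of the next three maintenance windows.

2029-07-25, 2029-07-28, 2029-08-01

Gaps: 3, 4, 3, 4, 3 days — not constant, but cyclic with period 2.
The events fall on every Wednesday and Saturday.
The following Wednesday is 2029-07-25.
The following Saturday is 2029-07-28.
Next Wednesday: 2029-08-01.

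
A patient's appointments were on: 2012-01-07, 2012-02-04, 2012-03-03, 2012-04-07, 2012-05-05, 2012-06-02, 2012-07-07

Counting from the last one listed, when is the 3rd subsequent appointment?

2012-10-06

All dates are Saturdays, 28, 28, 35, 28, 28, 35 days apart.
Specifically, the 1st Saturday of each month.
1st Saturday of August 2012: 2012-08-04.
1st Saturday of September 2012: 2012-09-01.
1st Saturday of October 2012: 2012-10-06.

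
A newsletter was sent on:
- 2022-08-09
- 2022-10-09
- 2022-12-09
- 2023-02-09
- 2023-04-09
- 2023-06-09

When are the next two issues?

2023-08-09, 2023-10-09

Each date is the 9th; the gaps (61, 61, 62, 59, 61) track the month lengths.
The rule is the 9th of every 2 months.
Next: August 2023 → 2023-08-09.
Next: October 2023 → 2023-10-09.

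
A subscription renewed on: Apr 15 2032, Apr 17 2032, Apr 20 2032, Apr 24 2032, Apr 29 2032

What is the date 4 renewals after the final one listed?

The spacing grows by 1 each time: 2, 3, 4, 5 days.
Next gap: 6 days. Apr 29 2032 + 6 days = May 5 2032.
Next gap: 7 days. May 5 2032 + 7 days = May 12 2032.
Next gap: 8 days. May 12 2032 + 8 days = May 20 2032.
Next gap: 9 days. May 20 2032 + 9 days = May 29 2032.

May 29 2032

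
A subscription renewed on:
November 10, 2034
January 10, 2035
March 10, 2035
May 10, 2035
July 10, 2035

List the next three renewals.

September 10, 2035; November 10, 2035; January 10, 2036

Each date is the 10th; the gaps (61, 59, 61, 61) track the month lengths.
The rule is the 10th of every 2 months.
September 2035: September 10, 2035.
November 2035: November 10, 2035.
January 2036: January 10, 2036.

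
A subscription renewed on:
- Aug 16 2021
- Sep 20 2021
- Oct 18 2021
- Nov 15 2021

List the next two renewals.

These are Mondays at 28- or 35-day spacing (35, 28, 28).
The pattern: 3rd Monday of the month.
December 2021 — 3rd Monday is Dec 20 2021.
January 2022 — 3rd Monday is Jan 17 2022.

Dec 20 2021, Jan 17 2022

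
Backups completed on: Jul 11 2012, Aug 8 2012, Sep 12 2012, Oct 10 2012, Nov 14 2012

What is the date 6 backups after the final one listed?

May 8 2013

Gaps: 28, 35, 28, 35 days — a mix of 28 and 35. Every date is a Wednesday.
Each is the 2nd Wednesday of its month.
December 2012 — 2nd Wednesday is Dec 12 2012.
January 2013 — 2nd Wednesday is Jan 9 2013.
February 2013 — 2nd Wednesday is Feb 13 2013.
2nd Wednesday of March 2013: Mar 13 2013.
2nd Wednesday of April 2013: Apr 10 2013.
2nd Wednesday of May 2013: May 8 2013.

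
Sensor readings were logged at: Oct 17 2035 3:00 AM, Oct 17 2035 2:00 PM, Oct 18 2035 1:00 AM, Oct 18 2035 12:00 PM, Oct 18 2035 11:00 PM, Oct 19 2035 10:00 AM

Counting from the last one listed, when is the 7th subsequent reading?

The interval is a steady 11 hours (11, 11, 11, 11, 11).
Oct 19 2035 10:00 AM + 11 h = Oct 19 2035 9:00 PM.
Oct 19 2035 9:00 PM + 11 h = Oct 20 2035 8:00 AM.
Oct 20 2035 8:00 AM + 11 h = Oct 20 2035 7:00 PM.
Oct 20 2035 7:00 PM + 11 h = Oct 21 2035 6:00 AM.
Oct 21 2035 6:00 AM + 11 h = Oct 21 2035 5:00 PM.
Oct 21 2035 5:00 PM + 11 h = Oct 22 2035 4:00 AM.
Oct 22 2035 4:00 AM + 11 h = Oct 22 2035 3:00 PM.

Oct 22 2035 3:00 PM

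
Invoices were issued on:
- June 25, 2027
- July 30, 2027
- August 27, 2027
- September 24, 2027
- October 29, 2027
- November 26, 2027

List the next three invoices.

Every date is a Friday; gaps 35, 28, 28, 35, 28 days.
Each is the last Friday of its month (at least one falls on the 29th or later, ruling out '4th Friday').
Last Friday of December 2027: December 31, 2027.
Last Friday of January 2028: January 28, 2028.
Last Friday of February 2028: February 25, 2028.

December 31, 2027; January 28, 2028; February 25, 2028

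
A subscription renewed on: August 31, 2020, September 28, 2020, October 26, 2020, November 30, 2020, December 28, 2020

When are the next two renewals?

These are Mondays with 28, 28, 35, 28-day gaps.
Each is the final Monday of its month — August 31, 2020 is past the 28th, so '4th Monday' doesn't fit.
Last Monday of January 2021: January 25, 2021.
February 2021 ends with Monday February 22, 2021.

January 25, 2021; February 22, 2021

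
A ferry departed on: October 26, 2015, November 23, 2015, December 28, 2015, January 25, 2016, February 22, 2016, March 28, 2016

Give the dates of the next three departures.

April 25, 2016; May 23, 2016; June 27, 2016

Gaps: 28, 35, 28, 28, 35 days — a mix of 28 and 35. Every date is a Monday.
Each is the 4th Monday of its month.
4th Monday of April 2016: April 25, 2016.
May 2016 — 4th Monday is May 23, 2016.
4th Monday of June 2016: June 27, 2016.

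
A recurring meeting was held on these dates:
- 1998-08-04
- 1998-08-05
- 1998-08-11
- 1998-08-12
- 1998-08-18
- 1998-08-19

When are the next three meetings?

1998-08-25, 1998-08-26, 1998-09-01

Every event lands on a Tuesday or Wednesday (gaps cycle 1, 6, 1, 6, 1).
So the schedule is: every Tuesday and Wednesday.
Next Tuesday: 1998-08-25.
Next Wednesday: 1998-08-26.
The following Tuesday is 1998-09-01.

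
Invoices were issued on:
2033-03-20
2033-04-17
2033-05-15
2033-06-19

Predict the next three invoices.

2033-07-17, 2033-08-21, 2033-09-18

All dates are Sundays, 28, 28, 35 days apart.
Specifically, the 3rd Sunday of each month.
July 2033 — 3rd Sunday is 2033-07-17.
August 2033 — 3rd Sunday is 2033-08-21.
September 2033 — 3rd Sunday is 2033-09-18.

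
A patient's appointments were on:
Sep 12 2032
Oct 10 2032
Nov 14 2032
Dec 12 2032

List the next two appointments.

All dates are Sundays, 28, 35, 28 days apart.
Specifically, the 2nd Sunday of each month.
January 2033 — 2nd Sunday is Jan 9 2033.
2nd Sunday of February 2033: Feb 13 2033.

Jan 9 2033, Feb 13 2033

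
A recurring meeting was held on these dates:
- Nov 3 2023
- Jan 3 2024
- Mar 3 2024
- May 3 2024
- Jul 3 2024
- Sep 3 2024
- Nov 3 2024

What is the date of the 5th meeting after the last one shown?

Sep 3 2025

Gaps: 61, 60, 61, 61, 62, 61 days — not constant. Every event is on the 3rd of the month.
Pattern: the 3rd of every 2 months.
January 2025: Jan 3 2025.
March 2025: Mar 3 2025.
Next: May 2025 → May 3 2025.
July 2025: Jul 3 2025.
September 2025: Sep 3 2025.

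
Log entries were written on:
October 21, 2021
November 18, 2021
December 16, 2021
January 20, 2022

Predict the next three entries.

Gaps: 28, 28, 35 days — a mix of 28 and 35. Every date is a Thursday.
Each is the 3rd Thursday of its month.
February 2022 — 3rd Thursday is February 17, 2022.
March 2022 — 3rd Thursday is March 17, 2022.
April 2022 — 3rd Thursday is April 21, 2022.

February 17, 2022; March 17, 2022; April 21, 2022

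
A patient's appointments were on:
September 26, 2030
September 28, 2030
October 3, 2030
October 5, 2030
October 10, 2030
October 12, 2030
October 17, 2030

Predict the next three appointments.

October 19, 2030; October 24, 2030; October 26, 2030

Every event lands on a Thursday or Saturday (gaps cycle 2, 5, 2, 5, 2, 5).
So the schedule is: every Thursday and Saturday.
The following Saturday is October 19, 2030.
Next Thursday: October 24, 2030.
Next Saturday: October 26, 2030.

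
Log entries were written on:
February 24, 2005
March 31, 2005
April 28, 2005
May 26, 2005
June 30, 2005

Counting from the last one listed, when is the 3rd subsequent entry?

September 29, 2005

All Thursdays; the gaps (35, 28, 28, 35) vary with month length.
This is the last Thursday of each month.
Last Thursday of July 2005: July 28, 2005.
August 2005 ends with Thursday August 25, 2005.
September 2005 ends with Thursday September 29, 2005.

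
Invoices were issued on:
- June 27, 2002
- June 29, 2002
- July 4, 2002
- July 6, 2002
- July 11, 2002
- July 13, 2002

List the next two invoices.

July 18, 2002; July 20, 2002

Gaps: 2, 5, 2, 5, 2 days — not constant, but cyclic with period 2.
The events fall on every Thursday and Saturday.
The following Thursday is July 18, 2002.
Next Saturday: July 20, 2002.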